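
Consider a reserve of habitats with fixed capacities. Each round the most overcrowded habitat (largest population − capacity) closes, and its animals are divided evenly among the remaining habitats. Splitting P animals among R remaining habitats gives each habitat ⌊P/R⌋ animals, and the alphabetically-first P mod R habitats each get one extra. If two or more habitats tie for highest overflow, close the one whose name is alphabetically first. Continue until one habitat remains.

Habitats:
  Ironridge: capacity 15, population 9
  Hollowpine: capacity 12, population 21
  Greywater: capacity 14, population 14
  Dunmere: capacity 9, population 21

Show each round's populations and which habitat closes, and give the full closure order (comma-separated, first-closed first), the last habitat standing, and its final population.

Closure order: Dunmere, Hollowpine, Greywater
Last habitat: Ironridge with 65 animals

Round 1: Dunmere=21 Greywater=14 Hollowpine=21 Ironridge=9 → close Dunmere (overflow 12)
  21÷3 = 7 each, +1 to first 0
Round 2: Greywater=21 Hollowpine=28 Ironridge=16 → close Hollowpine (overflow 16)
  28÷2 = 14 each, +1 to first 0
Round 3: Greywater=35 Ironridge=30 → close Greywater (overflow 21)
  35÷1 = 35 each, +1 to first 0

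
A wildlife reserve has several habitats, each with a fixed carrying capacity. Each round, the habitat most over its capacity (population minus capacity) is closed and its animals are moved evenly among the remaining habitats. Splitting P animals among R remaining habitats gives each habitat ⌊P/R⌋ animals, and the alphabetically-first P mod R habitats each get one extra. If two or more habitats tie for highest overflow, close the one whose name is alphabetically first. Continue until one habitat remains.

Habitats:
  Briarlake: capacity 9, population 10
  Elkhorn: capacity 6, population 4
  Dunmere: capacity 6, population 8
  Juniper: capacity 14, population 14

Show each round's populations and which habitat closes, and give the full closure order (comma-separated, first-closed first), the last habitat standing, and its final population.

Closure order: Dunmere, Briarlake, Elkhorn
Last habitat: Juniper with 36 animals

Round 1: Briarlake=10 Dunmere=8 Elkhorn=4 Juniper=14 → close Dunmere (overflow 2)
  8÷3 = 2 each, +1 to first 2
Round 2: Briarlake=13 Elkhorn=7 Juniper=16 → close Briarlake (overflow 4)
  13÷2 = 6 each, +1 to first 1
Round 3: Elkhorn=14 Juniper=22 → close Elkhorn (overflow 8)
  14÷1 = 14 each, +1 to first 0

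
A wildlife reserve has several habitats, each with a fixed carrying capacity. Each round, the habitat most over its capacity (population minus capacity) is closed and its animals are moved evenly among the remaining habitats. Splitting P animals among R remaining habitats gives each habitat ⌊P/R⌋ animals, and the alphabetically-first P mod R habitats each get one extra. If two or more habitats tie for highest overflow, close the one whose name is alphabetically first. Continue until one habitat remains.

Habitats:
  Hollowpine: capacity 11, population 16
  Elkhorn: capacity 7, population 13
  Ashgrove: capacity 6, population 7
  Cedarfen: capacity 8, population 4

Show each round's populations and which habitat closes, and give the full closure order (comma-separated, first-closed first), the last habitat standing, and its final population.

Closure order: Elkhorn, Hollowpine, Ashgrove
Last habitat: Cedarfen with 40 animals

Round 1: Ashgrove=7 Cedarfen=4 Elkhorn=13 Hollowpine=16 → close Elkhorn (overflow 6)
  13÷3 = 4 each, +1 to first 1
Round 2: Ashgrove=12 Cedarfen=8 Hollowpine=20 → close Hollowpine (overflow 9)
  20÷2 = 10 each, +1 to first 0
Round 3: Ashgrove=22 Cedarfen=18 → close Ashgrove (overflow 16)
  22÷1 = 22 each, +1 to first 0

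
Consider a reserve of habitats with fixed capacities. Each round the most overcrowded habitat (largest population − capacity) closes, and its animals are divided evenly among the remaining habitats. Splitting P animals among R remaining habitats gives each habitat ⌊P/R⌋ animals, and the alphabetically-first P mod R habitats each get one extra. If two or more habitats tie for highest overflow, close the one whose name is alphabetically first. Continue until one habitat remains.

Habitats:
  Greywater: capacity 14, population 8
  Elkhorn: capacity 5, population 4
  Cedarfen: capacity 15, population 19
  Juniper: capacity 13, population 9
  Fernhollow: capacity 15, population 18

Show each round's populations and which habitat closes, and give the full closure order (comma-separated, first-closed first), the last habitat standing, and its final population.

Closure order: Cedarfen, Fernhollow, Elkhorn, Greywater
Last habitat: Juniper with 58 animals

Round 1: Cedarfen=19 Elkhorn=4 Fernhollow=18 Greywater=8 Juniper=9 → close Cedarfen (overflow 4)
  19÷4 = 4 each, +1 to first 3
Round 2: Elkhorn=9 Fernhollow=23 Greywater=13 Juniper=13 → close Fernhollow (overflow 8)
  23÷3 = 7 each, +1 to first 2
Round 3: Elkhorn=17 Greywater=21 Juniper=20 → close Elkhorn (overflow 12)
  17÷2 = 8 each, +1 to first 1
Round 4: Greywater=30 Juniper=28 → close Greywater (overflow 16)
  30÷1 = 30 each, +1 to first 0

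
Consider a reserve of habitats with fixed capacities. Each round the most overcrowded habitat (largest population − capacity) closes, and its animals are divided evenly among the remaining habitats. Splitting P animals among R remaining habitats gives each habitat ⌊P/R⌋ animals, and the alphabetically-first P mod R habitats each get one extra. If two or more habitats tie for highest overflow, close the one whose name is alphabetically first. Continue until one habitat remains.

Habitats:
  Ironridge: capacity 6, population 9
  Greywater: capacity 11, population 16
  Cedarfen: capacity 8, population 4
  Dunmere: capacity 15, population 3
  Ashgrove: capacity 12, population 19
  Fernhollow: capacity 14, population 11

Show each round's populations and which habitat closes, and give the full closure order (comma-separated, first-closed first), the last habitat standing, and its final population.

Round 1: Ashgrove=19 Cedarfen=4 Dunmere=3 Fernhollow=11 Greywater=16 Ironridge=9 → close Ashgrove (overflow 7)
  19÷5 = 3 each, +1 to first 4
Round 2: Cedarfen=8 Dunmere=7 Fernhollow=15 Greywater=20 Ironridge=12 → close Greywater (overflow 9)
  20÷4 = 5 each, +1 to first 0
Round 3: Cedarfen=13 Dunmere=12 Fernhollow=20 Ironridge=17 → close Ironridge (overflow 11)
  17÷3 = 5 each, +1 to first 2
Round 4: Cedarfen=19 Dunmere=18 Fernhollow=25 → close Cedarfen (overflow 11)
  19÷2 = 9 each, +1 to first 1
Round 5: Dunmere=28 Fernhollow=34 → close Fernhollow (overflow 20)
  34÷1 = 34 each, +1 to first 0

Closure order: Ashgrove, Greywater, Ironridge, Cedarfen, Fernhollow
Last habitat: Dunmere with 62 animals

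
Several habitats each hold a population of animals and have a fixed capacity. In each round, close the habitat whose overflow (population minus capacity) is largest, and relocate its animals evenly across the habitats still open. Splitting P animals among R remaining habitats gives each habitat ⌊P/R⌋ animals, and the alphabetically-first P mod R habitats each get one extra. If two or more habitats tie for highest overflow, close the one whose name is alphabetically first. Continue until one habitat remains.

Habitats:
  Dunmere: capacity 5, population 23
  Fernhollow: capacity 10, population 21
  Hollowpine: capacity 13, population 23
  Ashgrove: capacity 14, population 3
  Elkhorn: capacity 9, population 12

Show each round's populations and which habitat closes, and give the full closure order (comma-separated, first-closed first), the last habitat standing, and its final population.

Closure order: Dunmere, Fernhollow, Hollowpine, Elkhorn
Last habitat: Ashgrove with 82 animals

Round 1: Ashgrove=3 Dunmere=23 Elkhorn=12 Fernhollow=21 Hollowpine=23 → close Dunmere (overflow 18)
  23÷4 = 5 each, +1 to first 3
Round 2: Ashgrove=9 Elkhorn=18 Fernhollow=27 Hollowpine=28 → close Fernhollow (overflow 17)
  27÷3 = 9 each, +1 to first 0
Round 3: Ashgrove=18 Elkhorn=27 Hollowpine=37 → close Hollowpine (overflow 24)
  37÷2 = 18 each, +1 to first 1
Round 4: Ashgrove=37 Elkhorn=45 → close Elkhorn (overflow 36)
  45÷1 = 45 each, +1 to first 0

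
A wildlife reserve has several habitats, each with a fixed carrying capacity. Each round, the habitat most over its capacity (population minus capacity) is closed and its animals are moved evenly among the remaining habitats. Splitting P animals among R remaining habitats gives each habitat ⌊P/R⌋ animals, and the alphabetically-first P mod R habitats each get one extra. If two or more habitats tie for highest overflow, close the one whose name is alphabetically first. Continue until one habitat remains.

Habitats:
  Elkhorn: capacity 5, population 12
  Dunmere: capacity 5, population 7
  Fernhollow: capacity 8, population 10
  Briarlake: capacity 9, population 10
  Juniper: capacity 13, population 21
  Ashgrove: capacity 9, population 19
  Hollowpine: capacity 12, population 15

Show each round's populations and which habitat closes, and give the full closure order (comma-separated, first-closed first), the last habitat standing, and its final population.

Round 1: Ashgrove=19 Briarlake=10 Dunmere=7 Elkhorn=12 Fernhollow=10 Hollowpine=15 Juniper=21 → close Ashgrove (overflow 10)
  19÷6 = 3 each, +1 to first 1
Round 2: Briarlake=14 Dunmere=10 Elkhorn=15 Fernhollow=13 Hollowpine=18 Juniper=24 → close Juniper (overflow 11)
  24÷5 = 4 each, +1 to first 4
Round 3: Briarlake=19 Dunmere=15 Elkhorn=20 Fernhollow=18 Hollowpine=22 → close Elkhorn (overflow 15)
  20÷4 = 5 each, +1 to first 0
Round 4: Briarlake=24 Dunmere=20 Fernhollow=23 Hollowpine=27 → close Briarlake (overflow 15)
  24÷3 = 8 each, +1 to first 0
Round 5: Dunmere=28 Fernhollow=31 Hollowpine=35 → close Dunmere (overflow 23)
  28÷2 = 14 each, +1 to first 0
Round 6: Fernhollow=45 Hollowpine=49 → close Fernhollow (overflow 37)
  45÷1 = 45 each, +1 to first 0

Closure order: Ashgrove, Juniper, Elkhorn, Briarlake, Dunmere, Fernhollow
Last habitat: Hollowpine with 94 animals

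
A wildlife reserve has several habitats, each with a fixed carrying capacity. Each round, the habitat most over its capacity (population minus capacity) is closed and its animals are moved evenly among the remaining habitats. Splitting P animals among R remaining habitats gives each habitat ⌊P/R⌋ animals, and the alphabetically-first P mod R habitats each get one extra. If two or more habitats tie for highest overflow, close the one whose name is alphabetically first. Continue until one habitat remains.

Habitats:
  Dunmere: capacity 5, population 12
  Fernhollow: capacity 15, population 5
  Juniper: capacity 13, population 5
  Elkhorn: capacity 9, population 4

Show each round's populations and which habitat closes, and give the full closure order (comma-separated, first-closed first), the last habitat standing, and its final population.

Round 1: Dunmere=12 Elkhorn=4 Fernhollow=5 Juniper=5 → close Dunmere (overflow 7)
  12÷3 = 4 each, +1 to first 0
Round 2: Elkhorn=8 Fernhollow=9 Juniper=9 → close Elkhorn (overflow -1)
  8÷2 = 4 each, +1 to first 0
Round 3: Fernhollow=13 Juniper=13 → close Juniper (overflow 0)
  13÷1 = 13 each, +1 to first 0

Closure order: Dunmere, Elkhorn, Juniper
Last habitat: Fernhollow with 26 animals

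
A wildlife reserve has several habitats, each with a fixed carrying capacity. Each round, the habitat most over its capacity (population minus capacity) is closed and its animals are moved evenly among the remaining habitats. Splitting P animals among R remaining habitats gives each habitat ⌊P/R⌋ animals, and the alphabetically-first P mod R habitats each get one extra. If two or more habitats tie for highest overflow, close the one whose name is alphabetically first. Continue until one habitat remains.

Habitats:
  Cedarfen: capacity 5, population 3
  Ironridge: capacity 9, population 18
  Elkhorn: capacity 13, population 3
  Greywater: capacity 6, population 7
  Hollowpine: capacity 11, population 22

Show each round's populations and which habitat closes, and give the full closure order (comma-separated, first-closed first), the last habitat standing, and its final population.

Round 1: Cedarfen=3 Elkhorn=3 Greywater=7 Hollowpine=22 Ironridge=18 → close Hollowpine (overflow 11)
  22÷4 = 5 each, +1 to first 2
Round 2: Cedarfen=9 Elkhorn=9 Greywater=12 Ironridge=23 → close Ironridge (overflow 14)
  23÷3 = 7 each, +1 to first 2
Round 3: Cedarfen=17 Elkhorn=17 Greywater=19 → close Greywater (overflow 13)
  19÷2 = 9 each, +1 to first 1
Round 4: Cedarfen=27 Elkhorn=26 → close Cedarfen (overflow 22)
  27÷1 = 27 each, +1 to first 0

Closure order: Hollowpine, Ironridge, Greywater, Cedarfen
Last habitat: Elkhorn with 53 animals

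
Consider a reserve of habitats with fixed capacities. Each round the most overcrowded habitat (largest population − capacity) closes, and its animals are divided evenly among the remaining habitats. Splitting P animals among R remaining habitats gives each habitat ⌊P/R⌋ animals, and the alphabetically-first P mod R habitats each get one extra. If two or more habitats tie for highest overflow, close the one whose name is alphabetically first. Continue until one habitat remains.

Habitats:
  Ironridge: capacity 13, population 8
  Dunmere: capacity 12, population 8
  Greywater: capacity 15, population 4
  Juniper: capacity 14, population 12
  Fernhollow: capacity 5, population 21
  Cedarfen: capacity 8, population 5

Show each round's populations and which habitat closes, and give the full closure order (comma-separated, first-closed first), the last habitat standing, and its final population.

Round 1: Cedarfen=5 Dunmere=8 Fernhollow=21 Greywater=4 Ironridge=8 Juniper=12 → close Fernhollow (overflow 16)
  21÷5 = 4 each, +1 to first 1
Round 2: Cedarfen=10 Dunmere=12 Greywater=8 Ironridge=12 Juniper=16 → close Cedarfen (overflow 2)
  10÷4 = 2 each, +1 to first 2
Round 3: Dunmere=15 Greywater=11 Ironridge=14 Juniper=18 → close Juniper (overflow 4)
  18÷3 = 6 each, +1 to first 0
Round 4: Dunmere=21 Greywater=17 Ironridge=20 → close Dunmere (overflow 9)
  21÷2 = 10 each, +1 to first 1
Round 5: Greywater=28 Ironridge=30 → close Ironridge (overflow 17)
  30÷1 = 30 each, +1 to first 0

Closure order: Fernhollow, Cedarfen, Juniper, Dunmere, Ironridge
Last habitat: Greywater with 58 animals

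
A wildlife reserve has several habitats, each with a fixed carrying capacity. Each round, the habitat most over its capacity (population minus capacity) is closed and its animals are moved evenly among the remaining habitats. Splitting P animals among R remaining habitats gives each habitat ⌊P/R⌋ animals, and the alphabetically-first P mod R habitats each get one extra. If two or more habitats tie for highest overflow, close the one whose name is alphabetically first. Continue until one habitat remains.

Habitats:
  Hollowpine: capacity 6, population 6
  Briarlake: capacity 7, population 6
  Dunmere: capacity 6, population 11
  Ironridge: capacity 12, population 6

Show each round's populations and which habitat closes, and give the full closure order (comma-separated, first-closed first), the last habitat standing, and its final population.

Round 1: Briarlake=6 Dunmere=11 Hollowpine=6 Ironridge=6 → close Dunmere (overflow 5)
  11÷3 = 3 each, +1 to first 2
Round 2: Briarlake=10 Hollowpine=10 Ironridge=9 → close Hollowpine (overflow 4)
  10÷2 = 5 each, +1 to first 0
Round 3: Briarlake=15 Ironridge=14 → close Briarlake (overflow 8)
  15÷1 = 15 each, +1 to first 0

Closure order: Dunmere, Hollowpine, Briarlake
Last habitat: Ironridge with 29 animals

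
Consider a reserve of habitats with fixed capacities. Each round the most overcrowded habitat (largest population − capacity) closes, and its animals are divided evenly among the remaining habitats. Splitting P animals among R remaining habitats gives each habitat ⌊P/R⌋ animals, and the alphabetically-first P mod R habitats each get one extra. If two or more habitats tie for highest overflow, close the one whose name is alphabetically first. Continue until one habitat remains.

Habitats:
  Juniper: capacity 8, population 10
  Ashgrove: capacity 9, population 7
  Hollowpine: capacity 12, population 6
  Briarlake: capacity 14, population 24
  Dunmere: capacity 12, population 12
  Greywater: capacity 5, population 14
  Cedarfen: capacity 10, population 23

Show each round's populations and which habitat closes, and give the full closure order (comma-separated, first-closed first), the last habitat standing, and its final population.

Round 1: Ashgrove=7 Briarlake=24 Cedarfen=23 Dunmere=12 Greywater=14 Hollowpine=6 Juniper=10 → close Cedarfen (overflow 13)
  23÷6 = 3 each, +1 to first 5
Round 2: Ashgrove=11 Briarlake=28 Dunmere=16 Greywater=18 Hollowpine=10 Juniper=13 → close Briarlake (overflow 14)
  28÷5 = 5 each, +1 to first 3
Round 3: Ashgrove=17 Dunmere=22 Greywater=24 Hollowpine=15 Juniper=18 → close Greywater (overflow 19)
  24÷4 = 6 each, +1 to first 0
Round 4: Ashgrove=23 Dunmere=28 Hollowpine=21 Juniper=24 → close Dunmere (overflow 16)
  28÷3 = 9 each, +1 to first 1
Round 5: Ashgrove=33 Hollowpine=30 Juniper=33 → close Juniper (overflow 25)
  33÷2 = 16 each, +1 to first 1
Round 6: Ashgrove=50 Hollowpine=46 → close Ashgrove (overflow 41)
  50÷1 = 50 each, +1 to first 0

Closure order: Cedarfen, Briarlake, Greywater, Dunmere, Juniper, Ashgrove
Last habitat: Hollowpine with 96 animals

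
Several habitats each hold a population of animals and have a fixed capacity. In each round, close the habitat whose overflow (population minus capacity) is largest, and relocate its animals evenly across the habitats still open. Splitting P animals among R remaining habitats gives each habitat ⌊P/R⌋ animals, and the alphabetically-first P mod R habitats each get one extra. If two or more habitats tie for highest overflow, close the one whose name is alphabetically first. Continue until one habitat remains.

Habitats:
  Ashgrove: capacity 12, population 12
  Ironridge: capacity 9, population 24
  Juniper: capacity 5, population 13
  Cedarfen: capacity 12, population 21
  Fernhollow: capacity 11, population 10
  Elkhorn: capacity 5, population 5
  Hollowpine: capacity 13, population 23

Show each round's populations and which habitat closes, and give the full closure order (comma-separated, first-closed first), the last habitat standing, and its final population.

Round 1: Ashgrove=12 Cedarfen=21 Elkhorn=5 Fernhollow=10 Hollowpine=23 Ironridge=24 Juniper=13 → close Ironridge (overflow 15)
  24÷6 = 4 each, +1 to first 0
Round 2: Ashgrove=16 Cedarfen=25 Elkhorn=9 Fernhollow=14 Hollowpine=27 Juniper=17 → close Hollowpine (overflow 14)
  27÷5 = 5 each, +1 to first 2
Round 3: Ashgrove=22 Cedarfen=31 Elkhorn=14 Fernhollow=19 Juniper=22 → close Cedarfen (overflow 19)
  31÷4 = 7 each, +1 to first 3
Round 4: Ashgrove=30 Elkhorn=22 Fernhollow=27 Juniper=29 → close Juniper (overflow 24)
  29÷3 = 9 each, +1 to first 2
Round 5: Ashgrove=40 Elkhorn=32 Fernhollow=36 → close Ashgrove (overflow 28)
  40÷2 = 20 each, +1 to first 0
Round 6: Elkhorn=52 Fernhollow=56 → close Elkhorn (overflow 47)
  52÷1 = 52 each, +1 to first 0

Closure order: Ironridge, Hollowpine, Cedarfen, Juniper, Ashgrove, Elkhorn
Last habitat: Fernhollow with 108 animals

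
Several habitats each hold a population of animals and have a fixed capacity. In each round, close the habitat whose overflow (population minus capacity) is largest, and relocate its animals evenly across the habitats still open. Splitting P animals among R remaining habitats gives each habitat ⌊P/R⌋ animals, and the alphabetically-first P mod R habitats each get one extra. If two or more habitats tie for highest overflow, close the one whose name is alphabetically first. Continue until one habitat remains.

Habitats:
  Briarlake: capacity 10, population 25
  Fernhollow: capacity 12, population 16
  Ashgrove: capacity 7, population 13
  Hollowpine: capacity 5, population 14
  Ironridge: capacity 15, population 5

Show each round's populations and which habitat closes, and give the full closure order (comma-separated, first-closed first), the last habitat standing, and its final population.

Closure order: Briarlake, Hollowpine, Ashgrove, Fernhollow
Last habitat: Ironridge with 73 animals

Round 1: Ashgrove=13 Briarlake=25 Fernhollow=16 Hollowpine=14 Ironridge=5 → close Briarlake (overflow 15)
  25÷4 = 6 each, +1 to first 1
Round 2: Ashgrove=20 Fernhollow=22 Hollowpine=20 Ironridge=11 → close Hollowpine (overflow 15)
  20÷3 = 6 each, +1 to first 2
Round 3: Ashgrove=27 Fernhollow=29 Ironridge=17 → close Ashgrove (overflow 20)
  27÷2 = 13 each, +1 to first 1
Round 4: Fernhollow=43 Ironridge=30 → close Fernhollow (overflow 31)
  43÷1 = 43 each, +1 to first 0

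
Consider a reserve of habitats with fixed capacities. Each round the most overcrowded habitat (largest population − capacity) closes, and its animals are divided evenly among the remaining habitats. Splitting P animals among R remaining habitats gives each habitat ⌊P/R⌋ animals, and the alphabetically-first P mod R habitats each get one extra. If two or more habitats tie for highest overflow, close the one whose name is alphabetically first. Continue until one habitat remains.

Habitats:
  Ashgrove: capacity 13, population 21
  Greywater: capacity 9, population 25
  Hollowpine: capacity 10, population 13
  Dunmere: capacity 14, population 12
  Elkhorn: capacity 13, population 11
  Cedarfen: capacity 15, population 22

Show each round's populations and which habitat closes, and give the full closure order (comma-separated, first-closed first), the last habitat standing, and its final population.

Round 1: Ashgrove=21 Cedarfen=22 Dunmere=12 Elkhorn=11 Greywater=25 Hollowpine=13 → close Greywater (overflow 16)
  25÷5 = 5 each, +1 to first 0
Round 2: Ashgrove=26 Cedarfen=27 Dunmere=17 Elkhorn=16 Hollowpine=18 → close Ashgrove (overflow 13)
  26÷4 = 6 each, +1 to first 2
Round 3: Cedarfen=34 Dunmere=24 Elkhorn=22 Hollowpine=24 → close Cedarfen (overflow 19)
  34÷3 = 11 each, +1 to first 1
Round 4: Dunmere=36 Elkhorn=33 Hollowpine=35 → close Hollowpine (overflow 25)
  35÷2 = 17 each, +1 to first 1
Round 5: Dunmere=54 Elkhorn=50 → close Dunmere (overflow 40)
  54÷1 = 54 each, +1 to first 0

Closure order: Greywater, Ashgrove, Cedarfen, Hollowpine, Dunmere
Last habitat: Elkhorn with 104 animals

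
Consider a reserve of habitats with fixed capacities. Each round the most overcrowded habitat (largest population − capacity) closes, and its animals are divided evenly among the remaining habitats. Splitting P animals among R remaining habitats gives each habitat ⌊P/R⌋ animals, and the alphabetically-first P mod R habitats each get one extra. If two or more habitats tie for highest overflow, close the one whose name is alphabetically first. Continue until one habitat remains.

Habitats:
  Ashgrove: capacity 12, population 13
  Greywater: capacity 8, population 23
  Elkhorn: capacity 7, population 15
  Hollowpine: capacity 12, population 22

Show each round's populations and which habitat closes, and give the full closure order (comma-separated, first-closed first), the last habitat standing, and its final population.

Round 1: Ashgrove=13 Elkhorn=15 Greywater=23 Hollowpine=22 → close Greywater (overflow 15)
  23÷3 = 7 each, +1 to first 2
Round 2: Ashgrove=21 Elkhorn=23 Hollowpine=29 → close Hollowpine (overflow 17)
  29÷2 = 14 each, +1 to first 1
Round 3: Ashgrove=36 Elkhorn=37 → close Elkhorn (overflow 30)
  37÷1 = 37 each, +1 to first 0

Closure order: Greywater, Hollowpine, Elkhorn
Last habitat: Ashgrove with 73 animals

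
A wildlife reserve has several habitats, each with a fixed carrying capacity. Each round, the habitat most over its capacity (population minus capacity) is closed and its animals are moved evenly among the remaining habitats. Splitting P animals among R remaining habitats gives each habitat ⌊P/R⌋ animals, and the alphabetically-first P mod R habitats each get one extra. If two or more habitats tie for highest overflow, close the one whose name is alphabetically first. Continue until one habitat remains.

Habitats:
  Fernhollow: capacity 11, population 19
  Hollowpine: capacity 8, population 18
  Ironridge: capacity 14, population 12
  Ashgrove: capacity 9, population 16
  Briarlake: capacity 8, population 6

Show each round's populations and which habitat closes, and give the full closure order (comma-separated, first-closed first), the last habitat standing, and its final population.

Closure order: Hollowpine, Ashgrove, Fernhollow, Briarlake
Last habitat: Ironridge with 71 animals

Round 1: Ashgrove=16 Briarlake=6 Fernhollow=19 Hollowpine=18 Ironridge=12 → close Hollowpine (overflow 10)
  18÷4 = 4 each, +1 to first 2
Round 2: Ashgrove=21 Briarlake=11 Fernhollow=23 Ironridge=16 → close Ashgrove (overflow 12)
  21÷3 = 7 each, +1 to first 0
Round 3: Briarlake=18 Fernhollow=30 Ironridge=23 → close Fernhollow (overflow 19)
  30÷2 = 15 each, +1 to first 0
Round 4: Briarlake=33 Ironridge=38 → close Briarlake (overflow 25)
  33÷1 = 33 each, +1 to first 0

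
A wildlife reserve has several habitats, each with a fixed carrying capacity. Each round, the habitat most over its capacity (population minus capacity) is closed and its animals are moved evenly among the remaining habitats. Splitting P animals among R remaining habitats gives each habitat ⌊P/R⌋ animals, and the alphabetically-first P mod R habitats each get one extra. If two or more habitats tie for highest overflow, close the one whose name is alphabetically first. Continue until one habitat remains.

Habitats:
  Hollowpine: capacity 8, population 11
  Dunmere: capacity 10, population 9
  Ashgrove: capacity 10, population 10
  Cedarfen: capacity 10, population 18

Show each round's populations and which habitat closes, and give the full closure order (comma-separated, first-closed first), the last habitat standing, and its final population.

Round 1: Ashgrove=10 Cedarfen=18 Dunmere=9 Hollowpine=11 → close Cedarfen (overflow 8)
  18÷3 = 6 each, +1 to first 0
Round 2: Ashgrove=16 Dunmere=15 Hollowpine=17 → close Hollowpine (overflow 9)
  17÷2 = 8 each, +1 to first 1
Round 3: Ashgrove=25 Dunmere=23 → close Ashgrove (overflow 15)
  25÷1 = 25 each, +1 to first 0

Closure order: Cedarfen, Hollowpine, Ashgrove
Last habitat: Dunmere with 48 animals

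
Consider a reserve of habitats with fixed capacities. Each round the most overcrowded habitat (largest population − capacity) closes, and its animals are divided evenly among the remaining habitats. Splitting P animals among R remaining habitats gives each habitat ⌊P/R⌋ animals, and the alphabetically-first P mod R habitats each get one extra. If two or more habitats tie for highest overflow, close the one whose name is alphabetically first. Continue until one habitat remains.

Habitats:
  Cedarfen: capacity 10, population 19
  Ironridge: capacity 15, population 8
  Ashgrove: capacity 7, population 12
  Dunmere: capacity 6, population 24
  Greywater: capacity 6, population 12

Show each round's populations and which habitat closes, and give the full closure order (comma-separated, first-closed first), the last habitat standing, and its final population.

Round 1: Ashgrove=12 Cedarfen=19 Dunmere=24 Greywater=12 Ironridge=8 → close Dunmere (overflow 18)
  24÷4 = 6 each, +1 to first 0
Round 2: Ashgrove=18 Cedarfen=25 Greywater=18 Ironridge=14 → close Cedarfen (overflow 15)
  25÷3 = 8 each, +1 to first 1
Round 3: Ashgrove=27 Greywater=26 Ironridge=22 → close Ashgrove (overflow 20)
  27÷2 = 13 each, +1 to first 1
Round 4: Greywater=40 Ironridge=35 → close Greywater (overflow 34)
  40÷1 = 40 each, +1 to first 0

Closure order: Dunmere, Cedarfen, Ashgrove, Greywater
Last habitat: Ironridge with 75 animals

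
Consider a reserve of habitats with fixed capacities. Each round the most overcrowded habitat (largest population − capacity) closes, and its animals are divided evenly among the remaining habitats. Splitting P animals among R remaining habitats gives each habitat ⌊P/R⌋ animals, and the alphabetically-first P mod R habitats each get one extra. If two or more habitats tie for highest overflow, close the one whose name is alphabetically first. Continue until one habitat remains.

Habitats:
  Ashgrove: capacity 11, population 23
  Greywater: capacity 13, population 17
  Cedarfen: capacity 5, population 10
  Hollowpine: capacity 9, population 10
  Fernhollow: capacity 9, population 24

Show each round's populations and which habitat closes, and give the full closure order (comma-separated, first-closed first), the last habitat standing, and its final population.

Closure order: Fernhollow, Ashgrove, Cedarfen, Greywater
Last habitat: Hollowpine with 84 animals

Round 1: Ashgrove=23 Cedarfen=10 Fernhollow=24 Greywater=17 Hollowpine=10 → close Fernhollow (overflow 15)
  24÷4 = 6 each, +1 to first 0
Round 2: Ashgrove=29 Cedarfen=16 Greywater=23 Hollowpine=16 → close Ashgrove (overflow 18)
  29÷3 = 9 each, +1 to first 2
Round 3: Cedarfen=26 Greywater=33 Hollowpine=25 → close Cedarfen (overflow 21)
  26÷2 = 13 each, +1 to first 0
Round 4: Greywater=46 Hollowpine=38 → close Greywater (overflow 33)
  46÷1 = 46 each, +1 to first 0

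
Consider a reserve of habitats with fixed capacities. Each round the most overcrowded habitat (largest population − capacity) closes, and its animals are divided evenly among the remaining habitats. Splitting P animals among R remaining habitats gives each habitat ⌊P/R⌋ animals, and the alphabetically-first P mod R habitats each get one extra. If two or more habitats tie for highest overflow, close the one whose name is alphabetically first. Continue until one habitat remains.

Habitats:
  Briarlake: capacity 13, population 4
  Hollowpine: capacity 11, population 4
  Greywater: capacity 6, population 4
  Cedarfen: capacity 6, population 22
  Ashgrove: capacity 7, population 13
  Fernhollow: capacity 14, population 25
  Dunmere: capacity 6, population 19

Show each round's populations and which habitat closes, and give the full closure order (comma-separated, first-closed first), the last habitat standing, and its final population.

Round 1: Ashgrove=13 Briarlake=4 Cedarfen=22 Dunmere=19 Fernhollow=25 Greywater=4 Hollowpine=4 → close Cedarfen (overflow 16)
  22÷6 = 3 each, +1 to first 4
Round 2: Ashgrove=17 Briarlake=8 Dunmere=23 Fernhollow=29 Greywater=7 Hollowpine=7 → close Dunmere (overflow 17)
  23÷5 = 4 each, +1 to first 3
Round 3: Ashgrove=22 Briarlake=13 Fernhollow=34 Greywater=11 Hollowpine=11 → close Fernhollow (overflow 20)
  34÷4 = 8 each, +1 to first 2
Round 4: Ashgrove=31 Briarlake=22 Greywater=19 Hollowpine=19 → close Ashgrove (overflow 24)
  31÷3 = 10 each, +1 to first 1
Round 5: Briarlake=33 Greywater=29 Hollowpine=29 → close Greywater (overflow 23)
  29÷2 = 14 each, +1 to first 1
Round 6: Briarlake=48 Hollowpine=43 → close Briarlake (overflow 35)
  48÷1 = 48 each, +1 to first 0

Closure order: Cedarfen, Dunmere, Fernhollow, Ashgrove, Greywater, Briarlake
Last habitat: Hollowpine with 91 animals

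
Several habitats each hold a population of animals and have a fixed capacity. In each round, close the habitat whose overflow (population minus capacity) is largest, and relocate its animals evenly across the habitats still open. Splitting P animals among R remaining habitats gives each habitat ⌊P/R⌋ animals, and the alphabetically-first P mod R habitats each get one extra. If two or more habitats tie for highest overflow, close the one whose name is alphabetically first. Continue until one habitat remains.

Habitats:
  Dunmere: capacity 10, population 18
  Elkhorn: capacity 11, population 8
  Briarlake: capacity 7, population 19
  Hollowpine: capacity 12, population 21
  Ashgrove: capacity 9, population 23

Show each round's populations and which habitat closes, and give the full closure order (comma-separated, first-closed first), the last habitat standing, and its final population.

Closure order: Ashgrove, Briarlake, Dunmere, Hollowpine
Last habitat: Elkhorn with 89 animals

Round 1: Ashgrove=23 Briarlake=19 Dunmere=18 Elkhorn=8 Hollowpine=21 → close Ashgrove (overflow 14)
  23÷4 = 5 each, +1 to first 3
Round 2: Briarlake=25 Dunmere=24 Elkhorn=14 Hollowpine=26 → close Briarlake (overflow 18)
  25÷3 = 8 each, +1 to first 1
Round 3: Dunmere=33 Elkhorn=22 Hollowpine=34 → close Dunmere (overflow 23)
  33÷2 = 16 each, +1 to first 1
Round 4: Elkhorn=39 Hollowpine=50 → close Hollowpine (overflow 38)
  50÷1 = 50 each, +1 to first 0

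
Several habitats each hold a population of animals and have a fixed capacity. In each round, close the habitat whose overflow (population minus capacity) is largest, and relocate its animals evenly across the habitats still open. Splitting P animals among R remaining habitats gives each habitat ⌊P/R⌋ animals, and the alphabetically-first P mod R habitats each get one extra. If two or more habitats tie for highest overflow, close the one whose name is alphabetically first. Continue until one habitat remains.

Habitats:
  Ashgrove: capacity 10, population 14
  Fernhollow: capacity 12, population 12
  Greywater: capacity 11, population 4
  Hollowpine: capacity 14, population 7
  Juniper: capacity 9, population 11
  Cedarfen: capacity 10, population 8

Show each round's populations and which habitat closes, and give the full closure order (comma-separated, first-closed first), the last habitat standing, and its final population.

Closure order: Ashgrove, Juniper, Fernhollow, Cedarfen, Greywater
Last habitat: Hollowpine with 56 animals

Round 1: Ashgrove=14 Cedarfen=8 Fernhollow=12 Greywater=4 Hollowpine=7 Juniper=11 → close Ashgrove (overflow 4)
  14÷5 = 2 each, +1 to first 4
Round 2: Cedarfen=11 Fernhollow=15 Greywater=7 Hollowpine=10 Juniper=13 → close Juniper (overflow 4)
  13÷4 = 3 each, +1 to first 1
Round 3: Cedarfen=15 Fernhollow=18 Greywater=10 Hollowpine=13 → close Fernhollow (overflow 6)
  18÷3 = 6 each, +1 to first 0
Round 4: Cedarfen=21 Greywater=16 Hollowpine=19 → close Cedarfen (overflow 11)
  21÷2 = 10 each, +1 to first 1
Round 5: Greywater=27 Hollowpine=29 → close Greywater (overflow 16)
  27÷1 = 27 each, +1 to first 0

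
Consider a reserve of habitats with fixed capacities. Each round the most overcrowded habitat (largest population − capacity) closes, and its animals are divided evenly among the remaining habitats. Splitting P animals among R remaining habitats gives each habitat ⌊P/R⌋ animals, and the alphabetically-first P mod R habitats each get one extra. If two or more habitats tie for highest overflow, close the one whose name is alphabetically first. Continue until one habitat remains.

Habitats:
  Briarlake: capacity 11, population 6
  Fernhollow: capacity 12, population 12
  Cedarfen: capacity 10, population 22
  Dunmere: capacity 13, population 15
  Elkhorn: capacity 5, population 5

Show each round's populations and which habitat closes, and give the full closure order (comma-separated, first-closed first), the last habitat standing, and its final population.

Round 1: Briarlake=6 Cedarfen=22 Dunmere=15 Elkhorn=5 Fernhollow=12 → close Cedarfen (overflow 12)
  22÷4 = 5 each, +1 to first 2
Round 2: Briarlake=12 Dunmere=21 Elkhorn=10 Fernhollow=17 → close Dunmere (overflow 8)
  21÷3 = 7 each, +1 to first 0
Round 3: Briarlake=19 Elkhorn=17 Fernhollow=24 → close Elkhorn (overflow 12)
  17÷2 = 8 each, +1 to first 1
Round 4: Briarlake=28 Fernhollow=32 → close Fernhollow (overflow 20)
  32÷1 = 32 each, +1 to first 0

Closure order: Cedarfen, Dunmere, Elkhorn, Fernhollow
Last habitat: Briarlake with 60 animals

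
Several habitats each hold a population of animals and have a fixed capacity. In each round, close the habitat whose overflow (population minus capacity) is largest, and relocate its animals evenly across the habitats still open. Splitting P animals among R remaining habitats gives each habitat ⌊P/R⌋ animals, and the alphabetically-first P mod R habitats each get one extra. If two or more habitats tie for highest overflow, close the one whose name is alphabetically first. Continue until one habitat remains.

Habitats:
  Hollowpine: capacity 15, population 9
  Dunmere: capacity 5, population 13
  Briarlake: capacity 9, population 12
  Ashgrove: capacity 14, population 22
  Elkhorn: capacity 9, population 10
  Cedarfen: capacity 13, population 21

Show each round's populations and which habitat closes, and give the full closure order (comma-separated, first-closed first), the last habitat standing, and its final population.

Round 1: Ashgrove=22 Briarlake=12 Cedarfen=21 Dunmere=13 Elkhorn=10 Hollowpine=9 → close Ashgrove (overflow 8)
  22÷5 = 4 each, +1 to first 2
Round 2: Briarlake=17 Cedarfen=26 Dunmere=17 Elkhorn=14 Hollowpine=13 → close Cedarfen (overflow 13)
  26÷4 = 6 each, +1 to first 2
Round 3: Briarlake=24 Dunmere=24 Elkhorn=20 Hollowpine=19 → close Dunmere (overflow 19)
  24÷3 = 8 each, +1 to first 0
Round 4: Briarlake=32 Elkhorn=28 Hollowpine=27 → close Briarlake (overflow 23)
  32÷2 = 16 each, +1 to first 0
Round 5: Elkhorn=44 Hollowpine=43 → close Elkhorn (overflow 35)
  44÷1 = 44 each, +1 to first 0

Closure order: Ashgrove, Cedarfen, Dunmere, Briarlake, Elkhorn
Last habitat: Hollowpine with 87 animals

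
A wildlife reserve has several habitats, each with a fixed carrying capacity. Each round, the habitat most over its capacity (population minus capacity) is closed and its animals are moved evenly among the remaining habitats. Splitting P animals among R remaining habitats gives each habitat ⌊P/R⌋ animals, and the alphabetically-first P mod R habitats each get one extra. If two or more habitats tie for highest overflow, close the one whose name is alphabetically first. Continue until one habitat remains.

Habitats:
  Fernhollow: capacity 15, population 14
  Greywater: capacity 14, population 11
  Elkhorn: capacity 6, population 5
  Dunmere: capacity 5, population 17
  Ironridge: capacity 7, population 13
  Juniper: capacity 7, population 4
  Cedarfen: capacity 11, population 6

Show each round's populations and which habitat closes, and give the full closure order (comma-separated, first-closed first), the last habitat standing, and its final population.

Closure order: Dunmere, Ironridge, Elkhorn, Fernhollow, Greywater, Cedarfen
Last habitat: Juniper with 70 animals

Round 1: Cedarfen=6 Dunmere=17 Elkhorn=5 Fernhollow=14 Greywater=11 Ironridge=13 Juniper=4 → close Dunmere (overflow 12)
  17÷6 = 2 each, +1 to first 5
Round 2: Cedarfen=9 Elkhorn=8 Fernhollow=17 Greywater=14 Ironridge=16 Juniper=6 → close Ironridge (overflow 9)
  16÷5 = 3 each, +1 to first 1
Round 3: Cedarfen=13 Elkhorn=11 Fernhollow=20 Greywater=17 Juniper=9 → close Elkhorn (overflow 5)
  11÷4 = 2 each, +1 to first 3
Round 4: Cedarfen=16 Fernhollow=23 Greywater=20 Juniper=11 → close Fernhollow (overflow 8)
  23÷3 = 7 each, +1 to first 2
Round 5: Cedarfen=24 Greywater=28 Juniper=18 → close Greywater (overflow 14)
  28÷2 = 14 each, +1 to first 0
Round 6: Cedarfen=38 Juniper=32 → close Cedarfen (overflow 27)
  38÷1 = 38 each, +1 to first 0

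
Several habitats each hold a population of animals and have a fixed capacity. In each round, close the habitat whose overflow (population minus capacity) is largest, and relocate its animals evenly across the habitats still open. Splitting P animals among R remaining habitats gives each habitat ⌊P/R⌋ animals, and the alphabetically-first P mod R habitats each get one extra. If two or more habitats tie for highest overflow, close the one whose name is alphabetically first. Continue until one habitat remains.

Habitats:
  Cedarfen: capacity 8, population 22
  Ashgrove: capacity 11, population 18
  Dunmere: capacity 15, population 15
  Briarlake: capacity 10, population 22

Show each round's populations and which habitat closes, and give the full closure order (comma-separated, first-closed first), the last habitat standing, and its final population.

Round 1: Ashgrove=18 Briarlake=22 Cedarfen=22 Dunmere=15 → close Cedarfen (overflow 14)
  22÷3 = 7 each, +1 to first 1
Round 2: Ashgrove=26 Briarlake=29 Dunmere=22 → close Briarlake (overflow 19)
  29÷2 = 14 each, +1 to first 1
Round 3: Ashgrove=41 Dunmere=36 → close Ashgrove (overflow 30)
  41÷1 = 41 each, +1 to first 0

Closure order: Cedarfen, Briarlake, Ashgrove
Last habitat: Dunmere with 77 animals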